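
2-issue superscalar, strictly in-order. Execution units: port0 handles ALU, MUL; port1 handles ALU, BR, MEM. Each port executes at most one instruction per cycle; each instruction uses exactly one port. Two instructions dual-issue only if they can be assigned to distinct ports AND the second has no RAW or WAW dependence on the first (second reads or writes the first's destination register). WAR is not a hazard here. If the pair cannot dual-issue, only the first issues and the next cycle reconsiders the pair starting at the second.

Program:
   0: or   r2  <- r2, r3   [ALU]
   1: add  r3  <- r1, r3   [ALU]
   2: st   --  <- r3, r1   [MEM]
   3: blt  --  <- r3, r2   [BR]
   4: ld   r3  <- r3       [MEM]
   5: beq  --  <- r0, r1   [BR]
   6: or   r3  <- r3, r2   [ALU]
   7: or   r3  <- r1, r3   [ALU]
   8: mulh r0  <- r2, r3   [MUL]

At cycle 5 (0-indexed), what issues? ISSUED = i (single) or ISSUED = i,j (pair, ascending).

t=0 i0/i1:or.ALU+add.ALU ; 2-wide
t=1 i2:st.MEM ; no-port MEM/BR
t=2 i3:blt.BR ; no-port BR/MEM
t=3 i4:ld.MEM ; no-port MEM/BR
t=4 i5/i6:beq.BR+or.ALU ; 2-wide
t=5 i7:or.ALU ; RAW r3
t=6 i8:mulh.MUL ; tail

ISSUED = 7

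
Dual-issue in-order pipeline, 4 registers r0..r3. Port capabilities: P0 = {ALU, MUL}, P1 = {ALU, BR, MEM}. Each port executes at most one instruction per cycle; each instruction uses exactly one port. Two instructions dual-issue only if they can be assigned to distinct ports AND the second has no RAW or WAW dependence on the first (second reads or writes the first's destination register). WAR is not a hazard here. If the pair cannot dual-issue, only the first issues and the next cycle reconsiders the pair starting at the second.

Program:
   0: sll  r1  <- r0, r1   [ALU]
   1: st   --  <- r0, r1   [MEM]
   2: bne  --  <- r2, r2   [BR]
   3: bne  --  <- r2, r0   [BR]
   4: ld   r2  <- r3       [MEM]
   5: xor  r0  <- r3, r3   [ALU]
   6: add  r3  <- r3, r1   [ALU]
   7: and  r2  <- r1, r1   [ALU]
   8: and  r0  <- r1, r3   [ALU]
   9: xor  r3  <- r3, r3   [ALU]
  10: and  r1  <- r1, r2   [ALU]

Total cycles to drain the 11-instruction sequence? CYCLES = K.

CYCLES = 8

[0] i0  sll.ALU  -- RAW r1
[1] i1  st.MEM  -- no-port MEM/BR
[2] i2  bne.BR  -- no-port BR/BR
[3] i3  bne.BR  -- no-port BR/MEM
[4] i4+i5  ld.MEM;xor.ALU  -- pair
[5] i6+i7  add.ALU;and.ALU  -- pair
[6] i8+i9  and.ALU;xor.ALU  -- pair
[7] i10  and.ALU  -- tail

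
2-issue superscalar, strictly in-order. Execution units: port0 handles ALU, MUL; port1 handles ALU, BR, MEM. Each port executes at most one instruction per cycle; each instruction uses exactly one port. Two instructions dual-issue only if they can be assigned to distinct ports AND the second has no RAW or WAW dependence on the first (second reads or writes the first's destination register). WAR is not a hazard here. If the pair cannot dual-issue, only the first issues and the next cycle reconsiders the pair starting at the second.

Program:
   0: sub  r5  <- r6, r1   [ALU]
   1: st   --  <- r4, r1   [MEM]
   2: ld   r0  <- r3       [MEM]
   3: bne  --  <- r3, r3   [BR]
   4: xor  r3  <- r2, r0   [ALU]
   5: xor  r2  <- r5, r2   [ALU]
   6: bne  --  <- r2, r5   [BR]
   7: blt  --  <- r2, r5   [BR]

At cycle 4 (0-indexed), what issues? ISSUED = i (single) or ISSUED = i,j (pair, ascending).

t=0 i0/i1:sub.ALU+st.MEM ; 2-wide
t=1 i2:ld.MEM ; no-port MEM/BR
t=2 i3/i4:bne.BR+xor.ALU ; 2-wide
t=3 i5:xor.ALU ; RAW r2
t=4 i6:bne.BR ; no-port BR/BR
t=5 i7:blt.BR ; tail

ISSUED = 6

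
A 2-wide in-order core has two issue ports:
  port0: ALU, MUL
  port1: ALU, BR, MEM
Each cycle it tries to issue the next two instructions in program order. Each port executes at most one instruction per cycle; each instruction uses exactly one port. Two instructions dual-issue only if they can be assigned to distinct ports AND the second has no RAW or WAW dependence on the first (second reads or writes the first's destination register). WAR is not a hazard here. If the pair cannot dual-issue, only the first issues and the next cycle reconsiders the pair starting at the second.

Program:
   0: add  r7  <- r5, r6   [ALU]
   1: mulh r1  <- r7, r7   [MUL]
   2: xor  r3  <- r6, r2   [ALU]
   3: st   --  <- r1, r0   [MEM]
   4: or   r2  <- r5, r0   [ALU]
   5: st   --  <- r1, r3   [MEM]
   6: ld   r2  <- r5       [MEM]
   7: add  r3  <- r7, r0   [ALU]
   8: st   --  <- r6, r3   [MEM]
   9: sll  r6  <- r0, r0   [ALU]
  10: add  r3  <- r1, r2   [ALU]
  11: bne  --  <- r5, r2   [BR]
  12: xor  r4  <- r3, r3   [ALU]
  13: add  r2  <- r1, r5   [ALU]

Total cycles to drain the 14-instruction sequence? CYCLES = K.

0. add @i0  | RAW r7
1. mulh xor @i1+i2  | pair
2. st or @i3+i4  | pair
3. st @i5  | no-port MEM/MEM
4. ld add @i6+i7  | pair
5. st sll @i8+i9  | pair
6. add bne @i10+i11  | pair
7. xor add @i12+i13  | pair

CYCLES = 8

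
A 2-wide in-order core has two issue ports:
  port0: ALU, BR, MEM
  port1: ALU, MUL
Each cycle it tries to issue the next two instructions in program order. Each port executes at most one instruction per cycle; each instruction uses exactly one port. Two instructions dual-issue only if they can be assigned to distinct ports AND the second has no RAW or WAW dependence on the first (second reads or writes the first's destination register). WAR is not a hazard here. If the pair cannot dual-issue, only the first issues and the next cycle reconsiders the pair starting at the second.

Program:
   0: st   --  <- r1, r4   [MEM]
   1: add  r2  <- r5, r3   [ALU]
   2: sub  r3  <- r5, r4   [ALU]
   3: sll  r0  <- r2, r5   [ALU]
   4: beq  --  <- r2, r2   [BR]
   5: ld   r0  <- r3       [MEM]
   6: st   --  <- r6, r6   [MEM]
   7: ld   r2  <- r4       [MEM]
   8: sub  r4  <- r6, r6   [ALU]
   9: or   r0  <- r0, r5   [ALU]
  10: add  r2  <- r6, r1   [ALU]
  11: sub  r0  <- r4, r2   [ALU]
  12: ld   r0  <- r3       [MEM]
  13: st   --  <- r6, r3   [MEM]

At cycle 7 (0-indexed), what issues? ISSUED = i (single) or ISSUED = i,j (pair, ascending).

ISSUED = 11

  cy0 -> i0/i1 (st.MEM+add.ALU) pair
  cy1 -> i2/i3 (sub.ALU+sll.ALU) pair
  cy2 -> i4 (beq.BR) no-port BR/MEM
  cy3 -> i5 (ld.MEM) no-port MEM/MEM
  cy4 -> i6 (st.MEM) no-port MEM/MEM
  cy5 -> i7/i8 (ld.MEM+sub.ALU) pair
  cy6 -> i9/i10 (or.ALU+add.ALU) pair
  cy7 -> i11 (sub.ALU) WAW r0
  cy8 -> i12 (ld.MEM) no-port MEM/MEM
  cy9 -> i13 (st.MEM) tail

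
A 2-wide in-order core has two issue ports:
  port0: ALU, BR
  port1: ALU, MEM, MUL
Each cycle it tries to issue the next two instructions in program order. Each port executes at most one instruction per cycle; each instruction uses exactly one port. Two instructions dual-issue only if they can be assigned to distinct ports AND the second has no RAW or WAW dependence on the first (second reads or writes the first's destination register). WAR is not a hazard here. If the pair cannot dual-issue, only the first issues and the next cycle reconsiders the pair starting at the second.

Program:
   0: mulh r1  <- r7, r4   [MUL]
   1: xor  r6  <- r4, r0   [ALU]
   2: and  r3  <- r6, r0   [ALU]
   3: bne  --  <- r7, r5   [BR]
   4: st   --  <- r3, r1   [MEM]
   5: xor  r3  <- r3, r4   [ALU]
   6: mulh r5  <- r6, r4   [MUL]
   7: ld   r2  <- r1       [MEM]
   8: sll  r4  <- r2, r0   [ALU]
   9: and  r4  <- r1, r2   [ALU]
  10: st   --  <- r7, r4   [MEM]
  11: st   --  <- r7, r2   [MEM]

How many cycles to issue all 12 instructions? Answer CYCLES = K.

  cy0 -> i0+i1 (mulh;xor) dual
  cy1 -> i2+i3 (and;bne) dual
  cy2 -> i4+i5 (st;xor) dual
  cy3 -> i6 (mulh) no-port MUL/MEM
  cy4 -> i7 (ld) RAW r2
  cy5 -> i8 (sll) WAW r4
  cy6 -> i9 (and) RAW r4
  cy7 -> i10 (st) no-port MEM/MEM
  cy8 -> i11 (st) tail

CYCLES = 9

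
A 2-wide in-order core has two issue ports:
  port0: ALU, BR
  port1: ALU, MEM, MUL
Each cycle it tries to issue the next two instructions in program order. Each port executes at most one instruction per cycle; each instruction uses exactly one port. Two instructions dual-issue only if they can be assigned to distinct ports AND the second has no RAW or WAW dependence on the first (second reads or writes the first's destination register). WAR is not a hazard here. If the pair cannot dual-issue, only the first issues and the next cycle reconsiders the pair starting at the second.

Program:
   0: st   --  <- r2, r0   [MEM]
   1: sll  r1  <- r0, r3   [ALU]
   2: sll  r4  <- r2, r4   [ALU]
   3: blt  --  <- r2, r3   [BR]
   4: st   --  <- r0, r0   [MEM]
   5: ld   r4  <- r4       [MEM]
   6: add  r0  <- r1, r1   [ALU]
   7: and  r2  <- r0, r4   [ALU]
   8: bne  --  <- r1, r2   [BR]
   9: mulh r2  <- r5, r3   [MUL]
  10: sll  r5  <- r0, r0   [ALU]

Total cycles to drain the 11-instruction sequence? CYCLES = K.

  cy0 -> i0/i1 (st sll) 2-wide
  cy1 -> i2/i3 (sll blt) 2-wide
  cy2 -> i4 (st) no-port MEM/MEM
  cy3 -> i5/i6 (ld add) 2-wide
  cy4 -> i7 (and) RAW r2
  cy5 -> i8/i9 (bne mulh) 2-wide
  cy6 -> i10 (sll) tail

CYCLES = 7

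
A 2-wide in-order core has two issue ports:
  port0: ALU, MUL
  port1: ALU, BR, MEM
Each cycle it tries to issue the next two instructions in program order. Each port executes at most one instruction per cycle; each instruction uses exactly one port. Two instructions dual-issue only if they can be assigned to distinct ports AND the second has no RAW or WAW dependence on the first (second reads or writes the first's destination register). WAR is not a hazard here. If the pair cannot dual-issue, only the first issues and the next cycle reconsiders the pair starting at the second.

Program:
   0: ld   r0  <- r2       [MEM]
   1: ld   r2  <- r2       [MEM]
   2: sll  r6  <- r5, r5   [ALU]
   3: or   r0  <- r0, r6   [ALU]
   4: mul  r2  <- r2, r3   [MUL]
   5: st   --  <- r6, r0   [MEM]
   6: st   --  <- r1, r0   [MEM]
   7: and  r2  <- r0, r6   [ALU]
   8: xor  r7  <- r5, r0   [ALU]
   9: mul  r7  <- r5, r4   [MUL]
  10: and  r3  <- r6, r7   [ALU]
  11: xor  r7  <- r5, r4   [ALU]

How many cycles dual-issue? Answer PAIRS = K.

PAIRS = 4

[0] i0  ld  -- no-port MEM/MEM
[1] i1/i2  ld/sll  -- dual
[2] i3/i4  or/mul  -- dual
[3] i5  st  -- no-port MEM/MEM
[4] i6/i7  st/and  -- dual
[5] i8  xor  -- WAW r7
[6] i9  mul  -- RAW r7
[7] i10/i11  and/xor  -- dual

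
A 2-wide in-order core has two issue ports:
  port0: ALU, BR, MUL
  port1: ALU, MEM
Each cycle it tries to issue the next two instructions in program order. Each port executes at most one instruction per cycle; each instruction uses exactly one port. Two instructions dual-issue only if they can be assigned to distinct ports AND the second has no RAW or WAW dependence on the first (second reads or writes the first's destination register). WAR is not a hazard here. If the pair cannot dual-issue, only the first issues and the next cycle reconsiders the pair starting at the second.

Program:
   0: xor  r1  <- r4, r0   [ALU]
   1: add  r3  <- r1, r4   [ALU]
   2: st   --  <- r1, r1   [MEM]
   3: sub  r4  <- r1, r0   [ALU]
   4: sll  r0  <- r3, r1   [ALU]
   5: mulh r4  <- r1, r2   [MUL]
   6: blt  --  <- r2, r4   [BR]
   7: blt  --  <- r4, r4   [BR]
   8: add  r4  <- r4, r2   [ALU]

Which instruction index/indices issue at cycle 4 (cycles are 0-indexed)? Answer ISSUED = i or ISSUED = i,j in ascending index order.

ISSUED = 6

c0: i0 xor  RAW r1
c1: i1,i2 add+st  dual
c2: i3,i4 sub+sll  dual
c3: i5 mulh  no-port MUL/BR
c4: i6 blt  no-port BR/BR
c5: i7,i8 blt+add  dual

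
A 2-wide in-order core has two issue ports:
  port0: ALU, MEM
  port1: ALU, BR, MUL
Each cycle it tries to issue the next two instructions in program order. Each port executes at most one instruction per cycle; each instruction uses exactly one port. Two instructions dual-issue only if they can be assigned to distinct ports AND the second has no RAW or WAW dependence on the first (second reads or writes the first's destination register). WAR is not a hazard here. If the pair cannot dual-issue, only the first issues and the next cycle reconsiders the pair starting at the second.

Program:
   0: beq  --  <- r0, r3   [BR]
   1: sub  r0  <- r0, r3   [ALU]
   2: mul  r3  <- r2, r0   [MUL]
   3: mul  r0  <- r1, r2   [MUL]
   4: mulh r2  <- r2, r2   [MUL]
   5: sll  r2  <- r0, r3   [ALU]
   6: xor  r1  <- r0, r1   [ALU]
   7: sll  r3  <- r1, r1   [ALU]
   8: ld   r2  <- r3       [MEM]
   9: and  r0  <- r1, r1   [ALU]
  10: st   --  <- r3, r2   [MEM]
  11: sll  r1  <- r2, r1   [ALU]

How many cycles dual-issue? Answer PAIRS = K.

PAIRS = 4

#0 head=0: beq sub i0/i1 2-wide
#1 head=2: mul i2 no-port MUL/MUL
#2 head=3: mul i3 no-port MUL/MUL
#3 head=4: mulh i4 WAW r2
#4 head=5: sll xor i5/i6 2-wide
#5 head=7: sll i7 RAW r3
#6 head=8: ld and i8/i9 2-wide
#7 head=10: st sll i10/i11 2-wide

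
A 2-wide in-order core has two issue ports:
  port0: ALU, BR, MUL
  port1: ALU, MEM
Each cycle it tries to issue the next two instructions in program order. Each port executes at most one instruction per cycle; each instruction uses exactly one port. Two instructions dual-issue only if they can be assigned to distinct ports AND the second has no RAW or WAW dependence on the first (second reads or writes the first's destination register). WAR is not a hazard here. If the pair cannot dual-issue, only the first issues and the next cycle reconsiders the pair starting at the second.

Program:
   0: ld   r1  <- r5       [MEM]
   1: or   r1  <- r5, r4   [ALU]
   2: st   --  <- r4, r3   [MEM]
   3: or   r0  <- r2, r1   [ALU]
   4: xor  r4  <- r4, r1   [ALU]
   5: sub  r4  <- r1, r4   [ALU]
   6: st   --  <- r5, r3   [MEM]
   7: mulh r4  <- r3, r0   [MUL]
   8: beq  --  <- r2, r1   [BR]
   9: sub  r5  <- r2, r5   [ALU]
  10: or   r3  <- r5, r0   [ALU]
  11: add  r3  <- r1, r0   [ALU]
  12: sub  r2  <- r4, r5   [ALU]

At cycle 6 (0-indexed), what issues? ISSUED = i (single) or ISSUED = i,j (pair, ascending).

  cy0 -> i0 (ld) WAW r1
  cy1 -> i1+i2 (or+st) 2-wide
  cy2 -> i3+i4 (or+xor) 2-wide
  cy3 -> i5+i6 (sub+st) 2-wide
  cy4 -> i7 (mulh) no-port MUL/BR
  cy5 -> i8+i9 (beq+sub) 2-wide
  cy6 -> i10 (or) WAW r3
  cy7 -> i11+i12 (add+sub) 2-wide

ISSUED = 10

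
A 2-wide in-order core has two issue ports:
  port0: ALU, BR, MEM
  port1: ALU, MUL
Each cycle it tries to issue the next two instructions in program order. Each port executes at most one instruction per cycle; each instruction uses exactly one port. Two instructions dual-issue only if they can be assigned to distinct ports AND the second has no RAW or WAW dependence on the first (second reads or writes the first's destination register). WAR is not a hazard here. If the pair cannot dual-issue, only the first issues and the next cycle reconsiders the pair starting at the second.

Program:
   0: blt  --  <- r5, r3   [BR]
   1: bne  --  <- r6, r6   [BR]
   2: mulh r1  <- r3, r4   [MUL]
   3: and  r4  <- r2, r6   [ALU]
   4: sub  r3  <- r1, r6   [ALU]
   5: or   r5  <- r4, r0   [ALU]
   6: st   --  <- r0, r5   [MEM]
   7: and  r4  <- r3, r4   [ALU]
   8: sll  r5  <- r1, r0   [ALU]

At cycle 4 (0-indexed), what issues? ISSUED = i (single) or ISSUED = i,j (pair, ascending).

ISSUED = 6,7

c0: i0 blt.BR  no-port BR/BR
c1: i1,i2 bne.BR mulh.MUL  pair
c2: i3,i4 and.ALU sub.ALU  pair
c3: i5 or.ALU  RAW r5
c4: i6,i7 st.MEM and.ALU  pair
c5: i8 sll.ALU  tail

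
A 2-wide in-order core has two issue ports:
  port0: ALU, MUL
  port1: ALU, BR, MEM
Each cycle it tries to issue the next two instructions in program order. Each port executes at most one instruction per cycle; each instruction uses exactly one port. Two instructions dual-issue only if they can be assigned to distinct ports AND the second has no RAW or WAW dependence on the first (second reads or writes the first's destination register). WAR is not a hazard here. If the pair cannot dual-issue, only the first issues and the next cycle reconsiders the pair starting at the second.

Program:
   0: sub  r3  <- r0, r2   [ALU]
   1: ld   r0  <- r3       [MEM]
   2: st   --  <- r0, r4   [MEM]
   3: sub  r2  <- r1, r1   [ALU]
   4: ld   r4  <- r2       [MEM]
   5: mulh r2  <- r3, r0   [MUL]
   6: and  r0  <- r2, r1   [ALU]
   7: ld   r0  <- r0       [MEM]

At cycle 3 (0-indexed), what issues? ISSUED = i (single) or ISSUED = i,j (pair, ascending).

  cy0 -> i0 (sub) RAW r3
  cy1 -> i1 (ld) no-port MEM/MEM
  cy2 -> i2&i3 (st;sub) 2-wide
  cy3 -> i4&i5 (ld;mulh) 2-wide
  cy4 -> i6 (and) RAW+WAW r0
  cy5 -> i7 (ld) tail

ISSUED = 4,5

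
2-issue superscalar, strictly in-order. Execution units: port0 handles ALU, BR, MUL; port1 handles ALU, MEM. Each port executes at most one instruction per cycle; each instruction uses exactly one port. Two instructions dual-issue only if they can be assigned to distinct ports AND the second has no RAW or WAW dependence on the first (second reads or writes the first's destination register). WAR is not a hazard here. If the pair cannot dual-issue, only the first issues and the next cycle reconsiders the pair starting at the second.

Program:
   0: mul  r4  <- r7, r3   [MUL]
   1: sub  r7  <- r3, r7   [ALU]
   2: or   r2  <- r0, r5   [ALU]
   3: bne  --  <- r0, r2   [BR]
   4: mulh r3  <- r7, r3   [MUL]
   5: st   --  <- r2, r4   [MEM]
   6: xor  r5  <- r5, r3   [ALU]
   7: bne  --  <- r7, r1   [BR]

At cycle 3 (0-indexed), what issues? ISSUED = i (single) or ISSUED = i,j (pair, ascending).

ISSUED = 4,5

c0: i0&i1 mul.MUL sub.ALU  2-wide
c1: i2 or.ALU  RAW r2
c2: i3 bne.BR  no-port BR/MUL
c3: i4&i5 mulh.MUL st.MEM  2-wide
c4: i6&i7 xor.ALU bne.BR  2-wide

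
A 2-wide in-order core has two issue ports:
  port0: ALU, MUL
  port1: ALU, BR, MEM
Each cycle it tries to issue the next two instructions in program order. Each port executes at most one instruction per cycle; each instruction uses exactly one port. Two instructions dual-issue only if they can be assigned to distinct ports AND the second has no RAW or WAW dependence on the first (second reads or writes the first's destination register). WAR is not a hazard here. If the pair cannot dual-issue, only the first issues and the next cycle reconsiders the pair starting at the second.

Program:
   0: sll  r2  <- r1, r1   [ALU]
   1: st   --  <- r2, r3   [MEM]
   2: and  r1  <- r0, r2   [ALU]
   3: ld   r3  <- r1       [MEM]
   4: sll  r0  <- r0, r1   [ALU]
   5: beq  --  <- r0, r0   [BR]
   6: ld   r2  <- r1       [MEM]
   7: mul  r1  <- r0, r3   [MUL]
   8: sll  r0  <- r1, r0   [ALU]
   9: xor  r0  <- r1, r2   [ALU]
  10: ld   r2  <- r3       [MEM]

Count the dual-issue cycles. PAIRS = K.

PAIRS = 4

0. sll.ALU @i0  | RAW r2
1. st.MEM+and.ALU @i1,i2  | pair
2. ld.MEM+sll.ALU @i3,i4  | pair
3. beq.BR @i5  | no-port BR/MEM
4. ld.MEM+mul.MUL @i6,i7  | pair
5. sll.ALU @i8  | WAW r0
6. xor.ALU+ld.MEM @i9,i10  | pair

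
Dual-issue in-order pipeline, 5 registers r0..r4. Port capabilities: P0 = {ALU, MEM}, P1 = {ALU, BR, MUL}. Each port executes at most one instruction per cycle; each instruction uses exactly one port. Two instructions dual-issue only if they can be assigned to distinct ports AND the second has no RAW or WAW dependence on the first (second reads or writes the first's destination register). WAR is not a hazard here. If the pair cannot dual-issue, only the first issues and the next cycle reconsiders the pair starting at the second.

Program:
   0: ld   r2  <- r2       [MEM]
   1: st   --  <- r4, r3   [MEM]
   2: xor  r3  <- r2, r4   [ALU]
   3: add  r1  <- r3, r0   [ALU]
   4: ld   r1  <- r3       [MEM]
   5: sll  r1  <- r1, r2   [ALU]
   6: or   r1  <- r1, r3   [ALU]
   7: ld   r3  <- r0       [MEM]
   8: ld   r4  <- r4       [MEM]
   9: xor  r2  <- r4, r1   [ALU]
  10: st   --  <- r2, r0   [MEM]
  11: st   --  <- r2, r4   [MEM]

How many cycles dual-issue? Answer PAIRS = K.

PAIRS = 2

  cy0 -> i0 (ld.MEM) no-port MEM/MEM
  cy1 -> i1&i2 (st.MEM xor.ALU) 2-wide
  cy2 -> i3 (add.ALU) WAW r1
  cy3 -> i4 (ld.MEM) RAW+WAW r1
  cy4 -> i5 (sll.ALU) RAW+WAW r1
  cy5 -> i6&i7 (or.ALU ld.MEM) 2-wide
  cy6 -> i8 (ld.MEM) RAW r4
  cy7 -> i9 (xor.ALU) RAW r2
  cy8 -> i10 (st.MEM) no-port MEM/MEM
  cy9 -> i11 (st.MEM) tail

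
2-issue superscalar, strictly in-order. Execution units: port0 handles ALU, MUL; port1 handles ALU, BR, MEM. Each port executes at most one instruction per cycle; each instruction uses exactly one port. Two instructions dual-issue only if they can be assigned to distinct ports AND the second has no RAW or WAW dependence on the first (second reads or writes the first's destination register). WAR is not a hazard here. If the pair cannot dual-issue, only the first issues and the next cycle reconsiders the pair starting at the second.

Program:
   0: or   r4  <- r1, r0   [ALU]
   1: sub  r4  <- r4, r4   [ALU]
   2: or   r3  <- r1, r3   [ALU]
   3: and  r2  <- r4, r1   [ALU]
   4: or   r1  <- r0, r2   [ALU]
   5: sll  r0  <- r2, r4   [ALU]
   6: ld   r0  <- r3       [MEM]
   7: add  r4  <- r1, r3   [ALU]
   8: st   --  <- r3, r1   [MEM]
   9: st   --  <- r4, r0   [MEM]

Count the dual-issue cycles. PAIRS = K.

#0 head=0: or.ALU i0 RAW+WAW r4
#1 head=1: sub.ALU+or.ALU i1+i2 dual
#2 head=3: and.ALU i3 RAW r2
#3 head=4: or.ALU+sll.ALU i4+i5 dual
#4 head=6: ld.MEM+add.ALU i6+i7 dual
#5 head=8: st.MEM i8 no-port MEM/MEM
#6 head=9: st.MEM i9 tail

PAIRS = 3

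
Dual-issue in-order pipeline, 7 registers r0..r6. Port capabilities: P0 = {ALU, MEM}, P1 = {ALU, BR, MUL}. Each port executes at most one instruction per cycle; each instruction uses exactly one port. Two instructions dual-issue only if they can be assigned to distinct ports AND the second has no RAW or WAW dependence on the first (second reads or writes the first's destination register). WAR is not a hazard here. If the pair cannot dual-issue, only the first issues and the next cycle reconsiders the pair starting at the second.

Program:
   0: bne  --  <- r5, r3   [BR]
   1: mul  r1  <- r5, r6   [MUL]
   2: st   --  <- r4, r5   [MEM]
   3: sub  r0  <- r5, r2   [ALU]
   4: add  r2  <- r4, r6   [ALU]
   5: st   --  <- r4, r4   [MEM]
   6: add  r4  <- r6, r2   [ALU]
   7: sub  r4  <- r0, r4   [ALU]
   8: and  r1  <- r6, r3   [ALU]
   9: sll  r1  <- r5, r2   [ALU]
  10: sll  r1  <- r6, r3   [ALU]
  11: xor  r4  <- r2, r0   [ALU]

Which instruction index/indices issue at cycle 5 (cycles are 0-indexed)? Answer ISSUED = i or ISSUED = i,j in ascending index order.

ISSUED = 9

  cy0 -> i0 (bne) no-port BR/MUL
  cy1 -> i1/i2 (mul;st) 2-wide
  cy2 -> i3/i4 (sub;add) 2-wide
  cy3 -> i5/i6 (st;add) 2-wide
  cy4 -> i7/i8 (sub;and) 2-wide
  cy5 -> i9 (sll) WAW r1
  cy6 -> i10/i11 (sll;xor) 2-wide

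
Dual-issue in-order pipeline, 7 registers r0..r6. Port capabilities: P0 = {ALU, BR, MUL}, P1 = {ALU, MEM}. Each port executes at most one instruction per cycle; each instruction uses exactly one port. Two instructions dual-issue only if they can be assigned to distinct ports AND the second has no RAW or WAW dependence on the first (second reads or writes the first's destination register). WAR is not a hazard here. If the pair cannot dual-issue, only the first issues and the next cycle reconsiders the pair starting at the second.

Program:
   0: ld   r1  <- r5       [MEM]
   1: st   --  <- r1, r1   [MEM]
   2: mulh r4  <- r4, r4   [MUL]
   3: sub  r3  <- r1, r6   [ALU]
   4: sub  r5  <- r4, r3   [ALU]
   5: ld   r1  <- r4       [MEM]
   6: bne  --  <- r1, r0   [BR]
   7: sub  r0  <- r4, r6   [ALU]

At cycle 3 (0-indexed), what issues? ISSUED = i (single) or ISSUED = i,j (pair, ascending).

ISSUED = 4,5

  cy0 -> i0 (ld) no-port MEM/MEM
  cy1 -> i1&i2 (st;mulh) dual
  cy2 -> i3 (sub) RAW r3
  cy3 -> i4&i5 (sub;ld) dual
  cy4 -> i6&i7 (bne;sub) dual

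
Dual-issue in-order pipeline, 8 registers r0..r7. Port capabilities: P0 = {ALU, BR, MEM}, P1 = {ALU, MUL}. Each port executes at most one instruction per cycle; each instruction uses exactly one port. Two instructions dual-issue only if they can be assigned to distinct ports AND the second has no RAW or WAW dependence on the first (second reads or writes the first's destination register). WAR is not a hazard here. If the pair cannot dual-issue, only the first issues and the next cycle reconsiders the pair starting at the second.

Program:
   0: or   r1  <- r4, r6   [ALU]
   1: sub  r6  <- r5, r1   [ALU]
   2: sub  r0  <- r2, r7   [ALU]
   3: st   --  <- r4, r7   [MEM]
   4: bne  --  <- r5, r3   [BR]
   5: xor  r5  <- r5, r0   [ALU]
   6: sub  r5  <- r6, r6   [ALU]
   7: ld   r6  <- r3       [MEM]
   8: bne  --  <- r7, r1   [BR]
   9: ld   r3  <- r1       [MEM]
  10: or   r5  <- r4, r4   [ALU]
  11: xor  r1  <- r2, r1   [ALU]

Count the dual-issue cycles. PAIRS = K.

PAIRS = 4

t=0 i0:or.ALU ; RAW r1
t=1 i1&i2:sub.ALU;sub.ALU ; 2-wide
t=2 i3:st.MEM ; no-port MEM/BR
t=3 i4&i5:bne.BR;xor.ALU ; 2-wide
t=4 i6&i7:sub.ALU;ld.MEM ; 2-wide
t=5 i8:bne.BR ; no-port BR/MEM
t=6 i9&i10:ld.MEM;or.ALU ; 2-wide
t=7 i11:xor.ALU ; tail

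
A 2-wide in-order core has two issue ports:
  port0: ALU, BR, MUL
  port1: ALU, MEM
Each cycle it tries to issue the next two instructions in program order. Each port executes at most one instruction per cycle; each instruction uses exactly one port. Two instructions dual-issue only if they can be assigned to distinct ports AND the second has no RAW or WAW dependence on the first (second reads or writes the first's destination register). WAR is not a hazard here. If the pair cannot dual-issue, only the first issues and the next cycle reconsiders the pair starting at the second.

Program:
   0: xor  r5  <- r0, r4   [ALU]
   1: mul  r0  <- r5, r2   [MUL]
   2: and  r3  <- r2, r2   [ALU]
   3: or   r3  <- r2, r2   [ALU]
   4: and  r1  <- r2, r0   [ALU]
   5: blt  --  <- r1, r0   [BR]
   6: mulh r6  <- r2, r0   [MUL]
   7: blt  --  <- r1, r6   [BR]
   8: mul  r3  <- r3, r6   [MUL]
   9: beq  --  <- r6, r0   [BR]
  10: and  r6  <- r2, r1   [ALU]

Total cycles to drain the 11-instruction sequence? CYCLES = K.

[0] i0  xor.ALU  -- RAW r5
[1] i1+i2  mul.MUL;and.ALU  -- 2-wide
[2] i3+i4  or.ALU;and.ALU  -- 2-wide
[3] i5  blt.BR  -- no-port BR/MUL
[4] i6  mulh.MUL  -- no-port MUL/BR
[5] i7  blt.BR  -- no-port BR/MUL
[6] i8  mul.MUL  -- no-port MUL/BR
[7] i9+i10  beq.BR;and.ALU  -- 2-wide

CYCLES = 8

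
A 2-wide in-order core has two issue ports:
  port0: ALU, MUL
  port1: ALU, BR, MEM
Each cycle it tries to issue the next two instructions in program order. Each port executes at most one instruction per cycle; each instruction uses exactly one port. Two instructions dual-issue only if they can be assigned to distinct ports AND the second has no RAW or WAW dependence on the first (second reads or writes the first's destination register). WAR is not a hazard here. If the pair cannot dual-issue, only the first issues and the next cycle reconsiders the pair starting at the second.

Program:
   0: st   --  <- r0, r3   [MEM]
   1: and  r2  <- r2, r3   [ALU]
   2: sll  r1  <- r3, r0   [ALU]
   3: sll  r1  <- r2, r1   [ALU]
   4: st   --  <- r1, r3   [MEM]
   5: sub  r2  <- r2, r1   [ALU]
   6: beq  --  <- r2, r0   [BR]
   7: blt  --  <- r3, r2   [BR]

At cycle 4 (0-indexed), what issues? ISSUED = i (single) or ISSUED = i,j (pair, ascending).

c0: i0&i1 st/and  pair
c1: i2 sll  RAW+WAW r1
c2: i3 sll  RAW r1
c3: i4&i5 st/sub  pair
c4: i6 beq  no-port BR/BR
c5: i7 blt  tail

ISSUED = 6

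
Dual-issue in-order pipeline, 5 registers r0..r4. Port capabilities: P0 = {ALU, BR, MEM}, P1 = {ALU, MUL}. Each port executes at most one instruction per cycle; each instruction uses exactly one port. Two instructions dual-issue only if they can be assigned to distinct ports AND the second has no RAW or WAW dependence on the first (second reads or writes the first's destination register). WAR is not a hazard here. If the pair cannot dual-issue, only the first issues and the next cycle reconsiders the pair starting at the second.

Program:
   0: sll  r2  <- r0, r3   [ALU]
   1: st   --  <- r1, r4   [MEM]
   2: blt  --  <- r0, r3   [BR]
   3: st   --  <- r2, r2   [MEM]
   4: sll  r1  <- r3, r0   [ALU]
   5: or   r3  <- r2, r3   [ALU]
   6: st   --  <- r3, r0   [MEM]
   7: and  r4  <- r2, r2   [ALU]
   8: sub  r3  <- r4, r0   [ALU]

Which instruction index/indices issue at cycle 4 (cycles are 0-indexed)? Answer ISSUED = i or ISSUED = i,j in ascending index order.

ISSUED = 6,7

#0 head=0: sll/st i0/i1 2-wide
#1 head=2: blt i2 no-port BR/MEM
#2 head=3: st/sll i3/i4 2-wide
#3 head=5: or i5 RAW r3
#4 head=6: st/and i6/i7 2-wide
#5 head=8: sub i8 tail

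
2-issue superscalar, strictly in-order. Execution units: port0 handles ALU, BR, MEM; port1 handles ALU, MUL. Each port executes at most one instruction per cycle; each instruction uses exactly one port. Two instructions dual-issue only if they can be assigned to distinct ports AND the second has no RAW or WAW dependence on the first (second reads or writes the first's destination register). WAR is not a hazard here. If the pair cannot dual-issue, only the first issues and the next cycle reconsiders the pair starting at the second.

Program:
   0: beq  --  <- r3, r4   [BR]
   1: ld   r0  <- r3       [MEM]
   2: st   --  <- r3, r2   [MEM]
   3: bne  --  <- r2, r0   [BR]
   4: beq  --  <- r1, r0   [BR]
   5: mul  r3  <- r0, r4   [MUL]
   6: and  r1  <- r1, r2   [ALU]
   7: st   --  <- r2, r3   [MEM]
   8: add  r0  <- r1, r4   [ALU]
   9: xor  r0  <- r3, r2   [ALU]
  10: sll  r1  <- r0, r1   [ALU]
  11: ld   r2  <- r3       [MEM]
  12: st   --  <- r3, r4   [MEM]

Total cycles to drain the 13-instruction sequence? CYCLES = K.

t=0 i0:beq.BR ; no-port BR/MEM
t=1 i1:ld.MEM ; no-port MEM/MEM
t=2 i2:st.MEM ; no-port MEM/BR
t=3 i3:bne.BR ; no-port BR/BR
t=4 i4,i5:beq.BR/mul.MUL ; dual
t=5 i6,i7:and.ALU/st.MEM ; dual
t=6 i8:add.ALU ; WAW r0
t=7 i9:xor.ALU ; RAW r0
t=8 i10,i11:sll.ALU/ld.MEM ; dual
t=9 i12:st.MEM ; tail

CYCLES = 10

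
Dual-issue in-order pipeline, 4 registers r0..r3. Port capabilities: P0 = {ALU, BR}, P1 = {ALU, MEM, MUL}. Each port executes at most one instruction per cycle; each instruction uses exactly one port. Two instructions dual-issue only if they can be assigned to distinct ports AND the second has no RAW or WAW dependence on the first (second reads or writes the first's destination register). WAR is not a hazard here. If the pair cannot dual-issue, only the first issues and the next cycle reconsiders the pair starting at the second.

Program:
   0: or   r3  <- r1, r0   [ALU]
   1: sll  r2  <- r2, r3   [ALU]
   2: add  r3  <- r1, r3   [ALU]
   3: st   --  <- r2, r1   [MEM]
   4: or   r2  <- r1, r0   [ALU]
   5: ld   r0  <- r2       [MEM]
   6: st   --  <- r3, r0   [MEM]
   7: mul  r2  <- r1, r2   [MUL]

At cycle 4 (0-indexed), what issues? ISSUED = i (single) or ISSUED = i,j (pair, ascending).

c0: i0 or.ALU  RAW r3
c1: i1/i2 sll.ALU+add.ALU  2-wide
c2: i3/i4 st.MEM+or.ALU  2-wide
c3: i5 ld.MEM  no-port MEM/MEM
c4: i6 st.MEM  no-port MEM/MUL
c5: i7 mul.MUL  tail

ISSUED = 6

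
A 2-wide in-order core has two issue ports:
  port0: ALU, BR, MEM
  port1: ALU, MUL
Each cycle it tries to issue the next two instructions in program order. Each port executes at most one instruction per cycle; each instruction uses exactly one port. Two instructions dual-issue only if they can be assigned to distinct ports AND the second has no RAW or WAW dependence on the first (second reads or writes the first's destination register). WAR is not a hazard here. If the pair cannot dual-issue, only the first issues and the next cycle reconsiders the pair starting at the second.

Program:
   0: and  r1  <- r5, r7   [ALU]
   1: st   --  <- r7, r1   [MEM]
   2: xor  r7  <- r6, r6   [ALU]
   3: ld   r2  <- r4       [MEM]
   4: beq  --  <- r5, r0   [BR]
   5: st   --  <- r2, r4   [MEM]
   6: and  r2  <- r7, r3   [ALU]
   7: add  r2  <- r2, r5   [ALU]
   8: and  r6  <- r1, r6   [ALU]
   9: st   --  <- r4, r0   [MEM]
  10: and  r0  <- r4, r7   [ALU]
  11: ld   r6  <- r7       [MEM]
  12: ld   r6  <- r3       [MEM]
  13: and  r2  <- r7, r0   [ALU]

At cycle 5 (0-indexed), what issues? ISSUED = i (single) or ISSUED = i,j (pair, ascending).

ISSUED = 7,8

t=0 i0:and ; RAW r1
t=1 i1,i2:st/xor ; 2-wide
t=2 i3:ld ; no-port MEM/BR
t=3 i4:beq ; no-port BR/MEM
t=4 i5,i6:st/and ; 2-wide
t=5 i7,i8:add/and ; 2-wide
t=6 i9,i10:st/and ; 2-wide
t=7 i11:ld ; no-port MEM/MEM
t=8 i12,i13:ld/and ; 2-wide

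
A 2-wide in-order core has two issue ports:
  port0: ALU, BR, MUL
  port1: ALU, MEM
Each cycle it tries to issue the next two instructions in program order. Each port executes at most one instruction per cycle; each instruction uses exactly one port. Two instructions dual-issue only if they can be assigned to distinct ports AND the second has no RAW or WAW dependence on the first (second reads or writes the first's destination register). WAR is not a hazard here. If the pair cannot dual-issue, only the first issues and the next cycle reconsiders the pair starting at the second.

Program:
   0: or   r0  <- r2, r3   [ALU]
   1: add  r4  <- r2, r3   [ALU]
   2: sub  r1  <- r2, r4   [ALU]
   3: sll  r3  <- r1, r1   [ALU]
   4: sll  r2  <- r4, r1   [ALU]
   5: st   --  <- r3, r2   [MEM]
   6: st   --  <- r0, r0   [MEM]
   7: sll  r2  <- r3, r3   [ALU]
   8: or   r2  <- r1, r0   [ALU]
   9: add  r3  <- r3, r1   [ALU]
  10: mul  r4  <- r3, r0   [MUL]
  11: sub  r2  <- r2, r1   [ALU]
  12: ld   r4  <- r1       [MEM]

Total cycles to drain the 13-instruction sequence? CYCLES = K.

c0: i0+i1 or add  pair
c1: i2 sub  RAW r1
c2: i3+i4 sll sll  pair
c3: i5 st  no-port MEM/MEM
c4: i6+i7 st sll  pair
c5: i8+i9 or add  pair
c6: i10+i11 mul sub  pair
c7: i12 ld  tail

CYCLES = 8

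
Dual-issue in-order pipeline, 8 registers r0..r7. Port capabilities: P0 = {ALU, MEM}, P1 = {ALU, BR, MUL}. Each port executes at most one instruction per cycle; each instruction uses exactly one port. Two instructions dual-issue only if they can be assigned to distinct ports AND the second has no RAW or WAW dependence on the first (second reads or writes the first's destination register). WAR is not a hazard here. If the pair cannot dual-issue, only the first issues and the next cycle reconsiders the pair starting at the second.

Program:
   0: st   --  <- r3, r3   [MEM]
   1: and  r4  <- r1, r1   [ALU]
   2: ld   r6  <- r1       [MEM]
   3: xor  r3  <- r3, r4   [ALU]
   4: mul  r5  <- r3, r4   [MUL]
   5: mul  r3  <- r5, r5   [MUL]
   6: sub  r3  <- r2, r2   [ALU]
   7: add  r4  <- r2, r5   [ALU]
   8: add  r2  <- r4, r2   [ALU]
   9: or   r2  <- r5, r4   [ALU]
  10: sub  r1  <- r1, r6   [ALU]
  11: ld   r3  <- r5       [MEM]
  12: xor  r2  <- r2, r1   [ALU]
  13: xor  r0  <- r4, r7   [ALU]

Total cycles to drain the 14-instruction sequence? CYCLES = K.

c0: i0&i1 st.MEM/and.ALU  pair
c1: i2&i3 ld.MEM/xor.ALU  pair
c2: i4 mul.MUL  no-port MUL/MUL
c3: i5 mul.MUL  WAW r3
c4: i6&i7 sub.ALU/add.ALU  pair
c5: i8 add.ALU  WAW r2
c6: i9&i10 or.ALU/sub.ALU  pair
c7: i11&i12 ld.MEM/xor.ALU  pair
c8: i13 xor.ALU  tail

CYCLES = 9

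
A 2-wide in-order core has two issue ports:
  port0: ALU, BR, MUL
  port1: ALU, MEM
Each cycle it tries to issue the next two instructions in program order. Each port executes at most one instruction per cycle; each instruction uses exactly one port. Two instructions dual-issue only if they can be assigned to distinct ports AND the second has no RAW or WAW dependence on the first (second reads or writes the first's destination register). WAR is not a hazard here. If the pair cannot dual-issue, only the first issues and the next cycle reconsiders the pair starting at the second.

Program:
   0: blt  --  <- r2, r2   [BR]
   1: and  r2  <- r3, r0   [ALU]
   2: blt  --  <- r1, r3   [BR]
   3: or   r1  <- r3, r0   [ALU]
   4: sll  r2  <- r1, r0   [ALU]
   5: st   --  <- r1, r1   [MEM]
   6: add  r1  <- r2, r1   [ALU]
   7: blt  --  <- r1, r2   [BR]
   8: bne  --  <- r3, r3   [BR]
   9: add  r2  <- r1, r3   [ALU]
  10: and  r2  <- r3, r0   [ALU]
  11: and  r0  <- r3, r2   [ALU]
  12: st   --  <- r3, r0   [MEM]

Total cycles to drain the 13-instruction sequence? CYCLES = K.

0. blt.BR and.ALU @i0+i1  | 2-wide
1. blt.BR or.ALU @i2+i3  | 2-wide
2. sll.ALU st.MEM @i4+i5  | 2-wide
3. add.ALU @i6  | RAW r1
4. blt.BR @i7  | no-port BR/BR
5. bne.BR add.ALU @i8+i9  | 2-wide
6. and.ALU @i10  | RAW r2
7. and.ALU @i11  | RAW r0
8. st.MEM @i12  | tail

CYCLES = 9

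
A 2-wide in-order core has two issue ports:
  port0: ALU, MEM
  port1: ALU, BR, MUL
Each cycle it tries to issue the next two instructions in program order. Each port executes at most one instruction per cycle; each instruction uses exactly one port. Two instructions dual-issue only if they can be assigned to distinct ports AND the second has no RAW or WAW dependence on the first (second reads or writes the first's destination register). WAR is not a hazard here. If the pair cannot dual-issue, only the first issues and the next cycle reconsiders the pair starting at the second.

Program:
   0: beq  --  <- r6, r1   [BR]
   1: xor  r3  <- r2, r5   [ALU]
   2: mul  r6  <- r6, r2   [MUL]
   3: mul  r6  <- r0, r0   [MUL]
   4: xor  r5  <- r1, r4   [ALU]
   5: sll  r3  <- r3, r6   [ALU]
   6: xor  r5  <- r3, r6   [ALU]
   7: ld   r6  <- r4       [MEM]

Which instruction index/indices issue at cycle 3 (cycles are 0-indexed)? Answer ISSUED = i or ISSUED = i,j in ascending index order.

  cy0 -> i0&i1 (beq.BR/xor.ALU) 2-wide
  cy1 -> i2 (mul.MUL) no-port MUL/MUL
  cy2 -> i3&i4 (mul.MUL/xor.ALU) 2-wide
  cy3 -> i5 (sll.ALU) RAW r3
  cy4 -> i6&i7 (xor.ALU/ld.MEM) 2-wide

ISSUED = 5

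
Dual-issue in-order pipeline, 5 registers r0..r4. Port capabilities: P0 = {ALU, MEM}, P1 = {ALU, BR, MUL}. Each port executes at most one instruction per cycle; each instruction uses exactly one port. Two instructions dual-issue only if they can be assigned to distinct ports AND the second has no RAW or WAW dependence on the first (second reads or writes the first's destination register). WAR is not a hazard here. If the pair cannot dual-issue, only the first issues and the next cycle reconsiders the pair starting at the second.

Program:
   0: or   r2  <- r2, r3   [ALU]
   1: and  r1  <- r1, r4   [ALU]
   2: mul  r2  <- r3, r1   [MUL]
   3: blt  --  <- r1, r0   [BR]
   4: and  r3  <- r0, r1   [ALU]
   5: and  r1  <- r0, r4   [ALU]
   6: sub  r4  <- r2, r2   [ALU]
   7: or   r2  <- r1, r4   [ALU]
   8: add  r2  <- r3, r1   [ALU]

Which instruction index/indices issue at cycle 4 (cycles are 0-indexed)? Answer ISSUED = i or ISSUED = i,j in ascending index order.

ISSUED = 7

  cy0 -> i0/i1 (or.ALU/and.ALU) dual
  cy1 -> i2 (mul.MUL) no-port MUL/BR
  cy2 -> i3/i4 (blt.BR/and.ALU) dual
  cy3 -> i5/i6 (and.ALU/sub.ALU) dual
  cy4 -> i7 (or.ALU) WAW r2
  cy5 -> i8 (add.ALU) tail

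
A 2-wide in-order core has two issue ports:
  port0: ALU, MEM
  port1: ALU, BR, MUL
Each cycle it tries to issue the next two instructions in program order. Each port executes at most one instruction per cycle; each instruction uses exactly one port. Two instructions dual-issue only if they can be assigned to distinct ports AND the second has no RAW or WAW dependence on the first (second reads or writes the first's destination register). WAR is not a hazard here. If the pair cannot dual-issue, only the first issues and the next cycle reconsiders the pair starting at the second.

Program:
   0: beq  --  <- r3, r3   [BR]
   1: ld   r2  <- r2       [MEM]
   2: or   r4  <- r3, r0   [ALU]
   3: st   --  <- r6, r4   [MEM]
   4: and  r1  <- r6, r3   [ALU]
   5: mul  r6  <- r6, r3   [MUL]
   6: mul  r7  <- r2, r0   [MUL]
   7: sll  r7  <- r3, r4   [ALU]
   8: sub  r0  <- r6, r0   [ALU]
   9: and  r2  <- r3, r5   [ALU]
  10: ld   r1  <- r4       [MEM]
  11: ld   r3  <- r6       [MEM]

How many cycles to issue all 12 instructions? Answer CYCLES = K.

0. beq.BR+ld.MEM @i0+i1  | dual
1. or.ALU @i2  | RAW r4
2. st.MEM+and.ALU @i3+i4  | dual
3. mul.MUL @i5  | no-port MUL/MUL
4. mul.MUL @i6  | WAW r7
5. sll.ALU+sub.ALU @i7+i8  | dual
6. and.ALU+ld.MEM @i9+i10  | dual
7. ld.MEM @i11  | tail

CYCLES = 8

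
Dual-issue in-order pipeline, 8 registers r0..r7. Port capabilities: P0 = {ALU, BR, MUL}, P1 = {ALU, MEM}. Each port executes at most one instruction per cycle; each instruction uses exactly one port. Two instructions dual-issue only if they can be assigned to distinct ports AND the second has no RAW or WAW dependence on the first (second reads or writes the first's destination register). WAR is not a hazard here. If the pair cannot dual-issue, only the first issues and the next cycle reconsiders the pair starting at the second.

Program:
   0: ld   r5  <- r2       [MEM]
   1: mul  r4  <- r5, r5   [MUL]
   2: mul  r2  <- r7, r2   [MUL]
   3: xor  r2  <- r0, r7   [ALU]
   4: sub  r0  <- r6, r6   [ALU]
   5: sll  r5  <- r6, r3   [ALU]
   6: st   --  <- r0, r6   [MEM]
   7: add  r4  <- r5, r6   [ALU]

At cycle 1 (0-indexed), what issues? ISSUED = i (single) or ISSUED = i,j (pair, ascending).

ISSUED = 1

#0 head=0: ld.MEM i0 RAW r5
#1 head=1: mul.MUL i1 no-port MUL/MUL
#2 head=2: mul.MUL i2 WAW r2
#3 head=3: xor.ALU/sub.ALU i3+i4 pair
#4 head=5: sll.ALU/st.MEM i5+i6 pair
#5 head=7: add.ALU i7 tail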